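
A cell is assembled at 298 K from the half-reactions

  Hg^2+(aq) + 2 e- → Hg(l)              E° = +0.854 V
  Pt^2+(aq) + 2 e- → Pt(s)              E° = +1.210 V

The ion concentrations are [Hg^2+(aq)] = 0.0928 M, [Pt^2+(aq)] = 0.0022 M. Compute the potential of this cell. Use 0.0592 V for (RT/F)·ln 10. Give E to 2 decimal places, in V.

Since E°(Pt²⁺/Pt) > E°(Hg²⁺/Hg), Pt²⁺/Pt serves as the cathode.
E°cell = E°cat − E°an = +1.210 − (+0.854) = +0.356 V; n = 2.
For the overall reaction Pt^2+(aq) + Hg(l) → Pt(s) + Hg^2+(aq), Q = [Hg^2+(aq)] / [Pt^2+(aq)] = 42.2, giving log Q = 1.625.
By the Nernst equation, E = +0.356 − (0.0592/2)·(1.625) = +0.31 V.

+0.31 V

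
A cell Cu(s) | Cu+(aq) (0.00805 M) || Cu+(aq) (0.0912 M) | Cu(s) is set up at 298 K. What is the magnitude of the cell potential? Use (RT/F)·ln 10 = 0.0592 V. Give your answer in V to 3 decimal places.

For a concentration cell E°cell = 0, since both electrodes use the same couple.
The compartment with the higher Cu+(aq) concentration (0.0912 M) acts as the cathode; ions are reduced there and produced at the dilute (0.00805 M) anode.
With n = 1, Ecell = −(0.0592/1)·log([dilute]/[conc]) = −(0.0592/1)·log(0.00805/0.0912) = +0.062 V.

0.062 V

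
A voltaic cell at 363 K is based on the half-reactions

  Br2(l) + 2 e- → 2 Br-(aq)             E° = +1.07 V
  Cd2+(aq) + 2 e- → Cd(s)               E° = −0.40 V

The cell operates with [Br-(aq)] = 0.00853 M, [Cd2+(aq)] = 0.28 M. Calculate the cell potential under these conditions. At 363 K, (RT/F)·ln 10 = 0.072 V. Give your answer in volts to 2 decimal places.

+1.64 V

Since E°(Br₂/Br⁻) > E°(Cd²⁺/Cd), Br₂/Br⁻ serves as the cathode.
E°cell = E°cat − E°an = +1.07 − (−0.40) = +1.47 V; n = 2.
For the overall reaction Br2(l) + Cd(s) → 2 Br-(aq) + Cd2+(aq), Q = [Br-(aq)]^2·[Cd2+(aq)] = 2.04×10^−5, giving log Q = −4.691.
E = E° − (0.072/n)·log Q = +1.47 − (0.072/2)(−4.691) = +1.64 V.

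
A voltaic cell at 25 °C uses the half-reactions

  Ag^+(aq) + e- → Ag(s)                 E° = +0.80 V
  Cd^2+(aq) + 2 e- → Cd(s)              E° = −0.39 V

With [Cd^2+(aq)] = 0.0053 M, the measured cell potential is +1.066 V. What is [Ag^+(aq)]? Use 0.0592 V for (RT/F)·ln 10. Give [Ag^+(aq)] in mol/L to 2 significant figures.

0.00059 M

With Ag⁺/Ag at the cathode and Cd²⁺/Cd at the anode, E°cell = +0.80 − (−0.39) = +1.19 V (n = 2).
Rearranging E = E° − (0.0592/n)·log Q gives log Q = 2(+1.19 − (+1.066))/0.0592 = 4.189.
Balancing electrons gives 2 Ag^+(aq) + Cd(s) → 2 Ag(s) + Cd^2+(aq); thus Q = [Cd^2+(aq)] / [Ag^+(aq)]^2.
Substituting the known concentrations and solving, log [Ag^+(aq)] = −3.232 and [Ag^+(aq)] = 0.00059 M.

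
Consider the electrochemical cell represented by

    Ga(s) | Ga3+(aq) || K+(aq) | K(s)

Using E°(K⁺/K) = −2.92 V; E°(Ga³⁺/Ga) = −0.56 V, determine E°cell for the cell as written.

By convention the left-hand electrode in cell notation is the anode (oxidation) and the right-hand electrode is the cathode (reduction).
E°cell = E°(right) − E°(left) = −2.92 − (−0.56) = −2.36 V.
The negative sign shows that, as written, the cell would require an external voltage to drive the reaction.

−2.36 V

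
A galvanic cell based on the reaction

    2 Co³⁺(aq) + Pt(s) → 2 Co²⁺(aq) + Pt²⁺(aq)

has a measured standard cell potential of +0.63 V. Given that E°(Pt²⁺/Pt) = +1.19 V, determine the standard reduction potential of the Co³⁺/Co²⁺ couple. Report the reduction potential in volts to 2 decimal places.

+1.82 V

In the reaction as written the Co³⁺/Co²⁺ couple is reduced (cathode) and Pt²⁺/Pt is oxidized (anode), so E°cell = E°(Co³⁺/Co²⁺) − E°(Pt²⁺/Pt).
E°(Co³⁺/Co²⁺) = E°cell + E°(anode) = +0.63 + (+1.19) = +1.82 V.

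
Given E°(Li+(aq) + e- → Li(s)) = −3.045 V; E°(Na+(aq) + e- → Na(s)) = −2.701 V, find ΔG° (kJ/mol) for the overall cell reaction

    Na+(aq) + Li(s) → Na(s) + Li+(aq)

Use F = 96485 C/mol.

−33.2 kJ/mol

In the reaction as written Na+(aq) is reduced, so the Na⁺/Na couple is the cathode and Li⁺/Li is the anode.
E°cell = −2.701 − (−3.045) = +0.344 V; balancing electrons gives n = 1.
ΔG° = −nFE°cell = −(1)(96485)(+0.344) J/mol = −33.2 kJ/mol.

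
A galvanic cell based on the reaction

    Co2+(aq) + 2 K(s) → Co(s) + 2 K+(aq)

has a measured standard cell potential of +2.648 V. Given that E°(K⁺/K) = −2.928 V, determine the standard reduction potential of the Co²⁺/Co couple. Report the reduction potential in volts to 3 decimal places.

−0.280 V

In the reaction as written the Co²⁺/Co couple is reduced (cathode) and K⁺/K is oxidized (anode), so E°cell = E°(Co²⁺/Co) − E°(K⁺/K).
E°(Co²⁺/Co) = E°cell + E°(anode) = +2.648 + (−2.928) = −0.280 V.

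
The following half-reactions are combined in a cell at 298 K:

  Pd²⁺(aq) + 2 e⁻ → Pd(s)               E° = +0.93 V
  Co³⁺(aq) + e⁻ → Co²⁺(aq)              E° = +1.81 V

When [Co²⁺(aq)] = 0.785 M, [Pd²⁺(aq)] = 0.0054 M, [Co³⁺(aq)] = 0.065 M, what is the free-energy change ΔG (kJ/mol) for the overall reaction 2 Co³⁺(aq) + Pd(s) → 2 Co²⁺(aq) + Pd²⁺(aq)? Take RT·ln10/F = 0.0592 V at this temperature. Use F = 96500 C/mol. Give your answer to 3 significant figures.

With Co³⁺/Co²⁺ reduced at the cathode, E°cell = +1.81 − (+0.93) = +0.88 V and n = 2.
Here Q = ([Co²⁺(aq)]^2·[Pd²⁺(aq)]) / [Co³⁺(aq)]^2 = 0.788 (log Q = −0.104), giving E = +0.88 − (0.0592/2)·(−0.104) = +0.8831 V.
Then ΔG = −nFE = −2 × 96500 × +0.8831 J/mol = −170 kJ/mol.

−170 kJ/mol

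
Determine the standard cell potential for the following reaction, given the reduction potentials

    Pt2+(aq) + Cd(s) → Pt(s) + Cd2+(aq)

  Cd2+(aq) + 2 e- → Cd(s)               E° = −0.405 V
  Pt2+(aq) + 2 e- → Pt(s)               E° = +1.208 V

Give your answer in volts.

+1.613 V

Pt2+(aq) gains electrons, so the Pt²⁺/Pt couple is the cathode; the Cd²⁺/Cd couple is the anode.
E°cell = E°(cathode) − E°(anode) = +1.208 − (−0.405) = +1.613 V.
The positive value indicates the reaction is spontaneous as written.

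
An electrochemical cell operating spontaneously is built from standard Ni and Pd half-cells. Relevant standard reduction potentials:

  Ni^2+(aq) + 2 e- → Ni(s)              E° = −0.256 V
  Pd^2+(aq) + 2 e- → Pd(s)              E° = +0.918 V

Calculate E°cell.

Of the two couples in this cell, the one with the more positive reduction potential is reduced at the cathode: here that is Pd²⁺/Pd (+0.918 V); Ni²⁺/Ni (−0.256 V) is the anode.
E°cell = E°(cathode) − E°(anode) = +0.918 − (−0.256) = +1.174 V.

+1.174 V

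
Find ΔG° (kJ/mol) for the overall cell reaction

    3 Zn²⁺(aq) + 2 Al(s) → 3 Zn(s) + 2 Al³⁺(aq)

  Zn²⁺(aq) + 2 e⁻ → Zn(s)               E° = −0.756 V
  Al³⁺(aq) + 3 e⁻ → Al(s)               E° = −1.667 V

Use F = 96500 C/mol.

In the reaction as written Zn²⁺(aq) is reduced, so the Zn²⁺/Zn couple is the cathode and Al³⁺/Al is the anode.
E°cell = −0.756 − (−1.667) = +0.911 V; balancing electrons gives n = 6.
ΔG° = −nFE°cell = −(6)(96500)(+0.911) J/mol = −527 kJ/mol.

−527 kJ/mol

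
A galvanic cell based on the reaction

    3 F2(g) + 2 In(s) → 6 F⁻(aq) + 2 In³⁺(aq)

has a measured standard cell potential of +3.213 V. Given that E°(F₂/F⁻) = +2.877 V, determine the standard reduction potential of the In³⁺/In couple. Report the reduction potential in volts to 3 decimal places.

In the reaction as written the F₂/F⁻ couple is reduced (cathode) and In³⁺/In is oxidized (anode), so E°cell = E°(F₂/F⁻) − E°(In³⁺/In).
E°(In³⁺/In) = E°(cathode) − E°cell = +2.877 − (+3.213) = −0.336 V.

−0.336 V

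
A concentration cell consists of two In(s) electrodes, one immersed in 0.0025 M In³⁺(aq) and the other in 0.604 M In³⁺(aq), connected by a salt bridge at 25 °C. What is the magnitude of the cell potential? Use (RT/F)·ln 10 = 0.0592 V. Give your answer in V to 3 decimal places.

0.047 V

For a concentration cell E°cell = 0, since both electrodes use the same couple.
The compartment with the higher In³⁺(aq) concentration (0.604 M) acts as the cathode; ions are reduced there and produced at the dilute (0.0025 M) anode.
With n = 3, Ecell = −(0.0592/3)·log([dilute]/[conc]) = −(0.0592/3)·log(0.0025/0.604) = +0.047 V.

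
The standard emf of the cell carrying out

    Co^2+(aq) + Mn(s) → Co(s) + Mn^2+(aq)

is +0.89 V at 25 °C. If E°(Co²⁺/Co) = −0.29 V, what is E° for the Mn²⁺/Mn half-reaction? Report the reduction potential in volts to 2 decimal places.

In the reaction as written the Co²⁺/Co couple is reduced (cathode) and Mn²⁺/Mn is oxidized (anode), so E°cell = E°(Co²⁺/Co) − E°(Mn²⁺/Mn).
E°(Mn²⁺/Mn) = E°(cathode) − E°cell = −0.29 − (+0.89) = −1.18 V.

−1.18 V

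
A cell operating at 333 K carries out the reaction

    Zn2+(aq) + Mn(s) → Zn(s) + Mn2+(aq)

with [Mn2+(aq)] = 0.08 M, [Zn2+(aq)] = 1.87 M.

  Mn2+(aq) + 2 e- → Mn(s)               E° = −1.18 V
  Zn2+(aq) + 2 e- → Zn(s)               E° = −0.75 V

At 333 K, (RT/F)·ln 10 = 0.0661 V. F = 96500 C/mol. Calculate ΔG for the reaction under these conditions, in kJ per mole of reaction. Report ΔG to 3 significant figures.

−91.7 kJ/mol

E°cell = −0.75 − (−1.18) = +0.43 V; the balanced reaction transfers n = 2 electrons.
Here Q = [Mn2+(aq)] / [Zn2+(aq)] = 0.0428 (log Q = −1.369), giving E = +0.43 − (0.0661/2)·(−1.369) = +0.4752 V.
ΔG = −nFE = −(2)(96500)(+0.4752) J/mol = −91.7 kJ/mol.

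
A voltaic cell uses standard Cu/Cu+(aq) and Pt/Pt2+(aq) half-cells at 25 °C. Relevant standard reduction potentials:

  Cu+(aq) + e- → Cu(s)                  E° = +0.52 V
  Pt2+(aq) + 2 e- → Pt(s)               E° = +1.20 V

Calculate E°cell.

+0.68 V

The Pt²⁺/Pt couple has the higher E°, so Pt ion is reduced (cathode) and Cu is oxidized (anode).
E°cell = E°(cathode) − E°(anode) = +1.20 − (+0.52) = +0.68 V.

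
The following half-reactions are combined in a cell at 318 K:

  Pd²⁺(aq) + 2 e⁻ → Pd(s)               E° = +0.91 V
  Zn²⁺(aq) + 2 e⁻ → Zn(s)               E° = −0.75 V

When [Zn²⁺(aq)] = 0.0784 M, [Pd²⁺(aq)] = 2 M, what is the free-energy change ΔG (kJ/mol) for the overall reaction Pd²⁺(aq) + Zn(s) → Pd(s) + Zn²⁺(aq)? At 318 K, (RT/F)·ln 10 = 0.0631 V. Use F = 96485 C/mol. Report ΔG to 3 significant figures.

With Pd²⁺/Pd reduced at the cathode, E°cell = +0.91 − (−0.75) = +1.66 V and n = 2.
The reaction quotient is [Zn²⁺(aq)] / [Pd²⁺(aq)] = 0.0392; by Nernst, E = +1.66 − (0.0631/2)(−1.407) = +1.7044 V.
Then ΔG = −nFE = −2 × 96485 × +1.7044 J/mol = −329 kJ/mol.

−329 kJ/mol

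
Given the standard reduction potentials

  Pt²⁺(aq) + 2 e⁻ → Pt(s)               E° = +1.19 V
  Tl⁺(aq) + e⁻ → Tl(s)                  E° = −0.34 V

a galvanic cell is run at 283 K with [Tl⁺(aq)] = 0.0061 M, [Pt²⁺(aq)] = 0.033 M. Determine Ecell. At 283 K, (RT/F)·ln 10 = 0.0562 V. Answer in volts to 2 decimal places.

+1.61 V

Since E°(Pt²⁺/Pt) > E°(Tl⁺/Tl), Pt²⁺/Pt serves as the cathode.
E°cell = E°cat − E°an = +1.19 − (−0.34) = +1.53 V; n = 2.
For the overall reaction Pt²⁺(aq) + 2 Tl(s) → Pt(s) + 2 Tl⁺(aq), Q = [Tl⁺(aq)]^2 / [Pt²⁺(aq)] = 0.00113, giving log Q = −2.948.
Applying E = E° − (RT ln10/nF)·log Q gives +1.53 − (0.0562/2)(−2.948) = +1.61 V.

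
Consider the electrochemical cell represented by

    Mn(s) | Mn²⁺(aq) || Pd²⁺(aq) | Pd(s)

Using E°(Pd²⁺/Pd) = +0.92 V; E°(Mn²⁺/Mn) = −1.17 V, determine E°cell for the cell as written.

By convention the left-hand electrode in cell notation is the anode (oxidation) and the right-hand electrode is the cathode (reduction).
E°cell = E°(right) − E°(left) = +0.92 − (−1.17) = +2.09 V.

+2.09 V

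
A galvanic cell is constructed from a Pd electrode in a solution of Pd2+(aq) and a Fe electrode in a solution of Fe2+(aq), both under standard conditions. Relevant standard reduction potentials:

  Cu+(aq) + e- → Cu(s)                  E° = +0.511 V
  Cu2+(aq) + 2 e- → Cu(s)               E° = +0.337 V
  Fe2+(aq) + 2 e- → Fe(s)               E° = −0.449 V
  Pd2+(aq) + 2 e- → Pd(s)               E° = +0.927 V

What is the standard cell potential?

+1.376 V

The Pd²⁺/Pd couple has the higher E°, so Pd ion is reduced (cathode) and Fe is oxidized (anode).
E°cell = E°(cathode) − E°(anode) = +0.927 − (−0.449) = +1.376 V.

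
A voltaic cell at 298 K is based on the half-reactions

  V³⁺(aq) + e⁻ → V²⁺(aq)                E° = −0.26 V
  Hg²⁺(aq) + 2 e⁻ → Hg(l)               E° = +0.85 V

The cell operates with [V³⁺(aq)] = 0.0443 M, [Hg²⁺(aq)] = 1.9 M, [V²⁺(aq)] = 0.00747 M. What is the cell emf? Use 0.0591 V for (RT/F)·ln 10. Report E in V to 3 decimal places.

Hg²⁺/Hg is reduced (cathode, E° = +0.85 V) and V³⁺/V²⁺ is oxidized (anode).
The standard potential is +0.85 − (−0.26) = +1.11 V and the balanced reaction transfers n = 2 electrons.
Balancing gives Hg²⁺(aq) + 2 V²⁺(aq) → Hg(l) + 2 V³⁺(aq); hence Q = [V³⁺(aq)]^2 / ([Hg²⁺(aq)]·[V²⁺(aq)]^2) = 18.5 (log Q = 1.267).
E = E° − (0.0591/n)·log Q = +1.11 − (0.0591/2)(1.267) = +1.073 V.

+1.073 V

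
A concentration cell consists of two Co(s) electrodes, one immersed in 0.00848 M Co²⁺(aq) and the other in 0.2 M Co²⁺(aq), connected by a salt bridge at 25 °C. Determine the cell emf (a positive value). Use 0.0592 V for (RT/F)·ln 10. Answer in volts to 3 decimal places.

For a concentration cell E°cell = 0, since both electrodes use the same couple.
The compartment with the higher Co²⁺(aq) concentration (0.2 M) acts as the cathode; ions are reduced there and produced at the dilute (0.00848 M) anode.
With n = 2, Ecell = −(0.0592/2)·log([dilute]/[conc]) = −(0.0592/2)·log(0.00848/0.2) = +0.041 V.

0.041 V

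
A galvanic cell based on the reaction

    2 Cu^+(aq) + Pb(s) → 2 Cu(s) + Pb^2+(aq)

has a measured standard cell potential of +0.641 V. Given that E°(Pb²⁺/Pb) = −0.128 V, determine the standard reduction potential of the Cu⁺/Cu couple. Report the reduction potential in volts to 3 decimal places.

+0.513 V

In the reaction as written the Cu⁺/Cu couple is reduced (cathode) and Pb²⁺/Pb is oxidized (anode), so E°cell = E°(Cu⁺/Cu) − E°(Pb²⁺/Pb).
E°(Cu⁺/Cu) = E°cell + E°(anode) = +0.641 + (−0.128) = +0.513 V.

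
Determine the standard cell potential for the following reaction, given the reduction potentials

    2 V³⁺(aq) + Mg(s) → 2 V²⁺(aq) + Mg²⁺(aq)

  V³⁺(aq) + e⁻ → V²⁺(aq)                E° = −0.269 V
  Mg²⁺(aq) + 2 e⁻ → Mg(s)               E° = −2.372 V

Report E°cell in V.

+2.103 V

V³⁺(aq) gains electrons, so the V³⁺/V²⁺ couple is the cathode; the Mg²⁺/Mg couple is the anode.
E°cell = E°(cathode) − E°(anode) = −0.269 − (−2.372) = +2.103 V.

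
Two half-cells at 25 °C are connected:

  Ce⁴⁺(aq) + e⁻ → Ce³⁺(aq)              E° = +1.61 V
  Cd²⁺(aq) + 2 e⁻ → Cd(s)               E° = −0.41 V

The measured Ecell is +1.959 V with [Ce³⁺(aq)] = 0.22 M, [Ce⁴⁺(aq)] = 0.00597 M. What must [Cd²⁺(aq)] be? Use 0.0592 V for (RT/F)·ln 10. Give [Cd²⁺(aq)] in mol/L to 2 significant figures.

0.085 M

The Ce⁴⁺/Ce³⁺ couple has the larger reduction potential, so it is the cathode: E°cell = +1.61 − (−0.41) = +2.02 V and n = 2.
Rearranging E = E° − (0.0592/n)·log Q gives log Q = 2(+2.02 − (+1.959))/0.0592 = 2.061.
For 2 Ce⁴⁺(aq) + Cd(s) → 2 Ce³⁺(aq) + Cd²⁺(aq), the reaction quotient is Q = ([Ce³⁺(aq)]^2·[Cd²⁺(aq)]) / [Ce⁴⁺(aq)]^2.
Isolating [Cd²⁺(aq)] in Q = 10^{2.061} yields log [Cd²⁺(aq)] = −1.072, i.e. 0.085 M.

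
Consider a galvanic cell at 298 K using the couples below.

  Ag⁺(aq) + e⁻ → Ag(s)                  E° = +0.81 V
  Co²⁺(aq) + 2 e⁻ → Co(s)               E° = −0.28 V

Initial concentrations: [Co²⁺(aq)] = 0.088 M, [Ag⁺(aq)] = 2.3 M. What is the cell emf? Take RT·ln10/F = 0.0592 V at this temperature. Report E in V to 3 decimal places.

The Ag⁺/Ag couple has the more positive E°, so it is the cathode; Co²⁺/Co is the anode.
E°cell = E°cat − E°an = +0.81 − (−0.28) = +1.09 V; n = 2.
The balanced reaction is 2 Ag⁺(aq) + Co(s) → 2 Ag(s) + Co²⁺(aq), so Q = [Co²⁺(aq)] / [Ag⁺(aq)]^2 = 0.0166 and log Q = −1.779.
By the Nernst equation, E = +1.09 − (0.0592/2)·(−1.779) = +1.143 V.

+1.143 V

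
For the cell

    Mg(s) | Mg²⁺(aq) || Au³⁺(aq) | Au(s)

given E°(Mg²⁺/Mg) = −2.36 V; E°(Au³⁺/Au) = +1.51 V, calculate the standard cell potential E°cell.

+3.87 V

By convention the left-hand electrode in cell notation is the anode (oxidation) and the right-hand electrode is the cathode (reduction).
E°cell = E°(right) − E°(left) = +1.51 − (−2.36) = +3.87 V.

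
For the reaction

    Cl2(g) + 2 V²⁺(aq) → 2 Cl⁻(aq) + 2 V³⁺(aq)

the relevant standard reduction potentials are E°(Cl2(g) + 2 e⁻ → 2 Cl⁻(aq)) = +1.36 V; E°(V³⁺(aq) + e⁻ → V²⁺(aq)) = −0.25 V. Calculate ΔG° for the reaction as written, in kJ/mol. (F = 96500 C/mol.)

−311 kJ/mol

In the reaction as written Cl2(g) is reduced, so the Cl₂/Cl⁻ couple is the cathode and V³⁺/V²⁺ is the anode.
E°cell = +1.36 − (−0.25) = +1.61 V; balancing electrons gives n = 2.
ΔG° = −nFE°cell = −(2)(96500)(+1.61) J/mol = −311 kJ/mol.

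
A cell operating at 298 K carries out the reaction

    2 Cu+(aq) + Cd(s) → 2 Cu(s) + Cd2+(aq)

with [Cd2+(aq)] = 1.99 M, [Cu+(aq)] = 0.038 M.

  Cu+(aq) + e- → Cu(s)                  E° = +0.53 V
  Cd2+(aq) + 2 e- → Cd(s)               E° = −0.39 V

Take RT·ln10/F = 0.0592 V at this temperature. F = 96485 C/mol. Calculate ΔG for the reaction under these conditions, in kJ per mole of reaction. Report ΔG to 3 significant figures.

The standard cell potential is +0.53 − (−0.39) = +0.92 V, with n = 2 electrons in the balanced equation.
Q = [Cd2+(aq)] / [Cu+(aq)]^2 = 1.38×10^3, so log Q = 3.139 and E = +0.92 − (0.0592/2)(3.139) = +0.8271 V.
Finally ΔG = −nFE = −(2)(96485 C/mol)(+0.8271 V) = −160 kJ/mol.

−160 kJ/mol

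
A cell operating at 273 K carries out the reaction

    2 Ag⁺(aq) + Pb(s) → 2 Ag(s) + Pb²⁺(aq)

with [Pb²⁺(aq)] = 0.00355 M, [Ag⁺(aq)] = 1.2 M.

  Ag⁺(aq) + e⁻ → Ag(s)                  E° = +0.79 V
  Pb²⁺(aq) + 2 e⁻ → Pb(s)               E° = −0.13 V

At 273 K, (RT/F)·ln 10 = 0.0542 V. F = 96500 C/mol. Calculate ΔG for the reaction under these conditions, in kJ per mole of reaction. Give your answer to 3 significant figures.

−191 kJ/mol

E°cell = +0.79 − (−0.13) = +0.92 V; the balanced reaction transfers n = 2 electrons.
Q = [Pb²⁺(aq)] / [Ag⁺(aq)]^2 = 0.00247, so log Q = −2.608 and E = +0.92 − (0.0542/2)(−2.608) = +0.9907 V.
ΔG = −nFE = −(2)(96500)(+0.9907) J/mol = −191 kJ/mol.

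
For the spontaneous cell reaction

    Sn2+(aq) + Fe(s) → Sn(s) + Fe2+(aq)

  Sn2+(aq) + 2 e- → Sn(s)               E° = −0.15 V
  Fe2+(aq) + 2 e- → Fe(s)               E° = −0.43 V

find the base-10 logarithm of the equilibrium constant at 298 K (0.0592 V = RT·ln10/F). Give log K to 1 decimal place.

log K = 9.5

The Sn²⁺/Sn couple is reduced (cathode); E°cell = −0.15 − (−0.43) = +0.28 V with n = 2.
At equilibrium E = 0, so log K = nE°cell / 0.0592 = (2)(+0.28) / 0.0592 = 9.5.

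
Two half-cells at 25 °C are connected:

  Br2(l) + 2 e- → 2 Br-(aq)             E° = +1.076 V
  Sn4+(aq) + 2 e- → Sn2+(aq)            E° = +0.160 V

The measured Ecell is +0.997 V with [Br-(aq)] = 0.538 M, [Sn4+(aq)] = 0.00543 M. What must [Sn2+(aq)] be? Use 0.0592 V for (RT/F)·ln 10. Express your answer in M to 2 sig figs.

The Br₂/Br⁻ couple has the larger reduction potential, so it is the cathode: E°cell = +1.076 − (+0.160) = +0.916 V and n = 2.
Since E = E° − (0.0592/n)·log Q, log Q = n(E° − E)/0.0592 = −2.736.
The balanced reaction is Br2(l) + Sn2+(aq) → 2 Br-(aq) + Sn4+(aq), so Q = ([Br-(aq)]^2·[Sn4+(aq)]) / [Sn2+(aq)].
Isolating [Sn2+(aq)] in Q = 10^{−2.736} yields log [Sn2+(aq)] = −0.068, i.e. 0.86 M.

0.86 M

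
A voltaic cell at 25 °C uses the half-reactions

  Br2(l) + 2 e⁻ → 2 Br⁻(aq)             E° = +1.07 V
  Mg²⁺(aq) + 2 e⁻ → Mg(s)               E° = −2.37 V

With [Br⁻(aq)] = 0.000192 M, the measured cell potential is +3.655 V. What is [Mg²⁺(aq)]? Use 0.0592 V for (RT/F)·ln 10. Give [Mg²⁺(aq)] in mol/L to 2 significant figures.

1.5 M

The Br₂/Br⁻ couple has the larger reduction potential, so it is the cathode: E°cell = +1.07 − (−2.37) = +3.44 V and n = 2.
Since E = E° − (0.0592/n)·log Q, log Q = n(E° − E)/0.0592 = −7.264.
Balancing electrons gives Br2(l) + Mg(s) → 2 Br⁻(aq) + Mg²⁺(aq); thus Q = [Br⁻(aq)]^2·[Mg²⁺(aq)].
Substituting the known concentrations and solving, log [Mg²⁺(aq)] = 0.169 and [Mg²⁺(aq)] = 1.5 M.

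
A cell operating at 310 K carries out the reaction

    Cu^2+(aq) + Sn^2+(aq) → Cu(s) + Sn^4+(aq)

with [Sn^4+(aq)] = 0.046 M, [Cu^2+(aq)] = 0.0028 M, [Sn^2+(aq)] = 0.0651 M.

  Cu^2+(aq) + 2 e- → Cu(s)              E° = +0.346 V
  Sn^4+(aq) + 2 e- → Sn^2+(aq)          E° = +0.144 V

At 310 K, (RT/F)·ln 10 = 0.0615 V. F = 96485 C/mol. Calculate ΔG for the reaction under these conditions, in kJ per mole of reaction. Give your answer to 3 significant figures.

−24.7 kJ/mol

With Cu²⁺/Cu reduced at the cathode, E°cell = +0.346 − (+0.144) = +0.202 V and n = 2.
Here Q = [Sn^4+(aq)] / ([Cu^2+(aq)]·[Sn^2+(aq)]) = 252 (log Q = 2.402), giving E = +0.202 − (0.0615/2)·(2.402) = +0.1281 V.
Finally ΔG = −nFE = −(2)(96485 C/mol)(+0.1281 V) = −24.7 kJ/mol.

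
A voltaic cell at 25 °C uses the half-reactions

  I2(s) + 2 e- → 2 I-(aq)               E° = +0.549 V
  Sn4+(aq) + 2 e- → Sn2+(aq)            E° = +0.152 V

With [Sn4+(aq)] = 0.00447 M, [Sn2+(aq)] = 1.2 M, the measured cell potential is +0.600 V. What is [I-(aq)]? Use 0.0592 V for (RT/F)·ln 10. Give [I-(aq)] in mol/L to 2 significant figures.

0.0061 M

The I₂/I⁻ couple has the larger reduction potential, so it is the cathode: E°cell = +0.549 − (+0.152) = +0.397 V and n = 2.
Rearranging E = E° − (0.0592/n)·log Q gives log Q = 2(+0.397 − (+0.600))/0.0592 = −6.858.
Balancing electrons gives I2(s) + Sn2+(aq) → 2 I-(aq) + Sn4+(aq); thus Q = ([I-(aq)]^2·[Sn4+(aq)]) / [Sn2+(aq)].
Substituting the known concentrations and solving, log [I-(aq)] = −2.215 and [I-(aq)] = 0.0061 M.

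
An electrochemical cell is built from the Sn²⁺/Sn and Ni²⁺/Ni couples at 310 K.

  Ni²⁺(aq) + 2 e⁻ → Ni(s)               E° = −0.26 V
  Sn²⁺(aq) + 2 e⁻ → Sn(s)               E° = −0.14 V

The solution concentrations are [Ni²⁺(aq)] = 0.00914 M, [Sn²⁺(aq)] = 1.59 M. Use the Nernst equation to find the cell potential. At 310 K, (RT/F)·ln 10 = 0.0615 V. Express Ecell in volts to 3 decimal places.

+0.189 V

Since E°(Sn²⁺/Sn) > E°(Ni²⁺/Ni), Sn²⁺/Sn serves as the cathode.
E°cell = −0.14 − (−0.26) = +0.12 V, with n = 2 electrons transferred.
For the overall reaction Sn²⁺(aq) + Ni(s) → Sn(s) + Ni²⁺(aq), Q = [Ni²⁺(aq)] / [Sn²⁺(aq)] = 0.00575, giving log Q = −2.240.
Applying E = E° − (RT ln10/nF)·log Q gives +0.12 − (0.0615/2)(−2.240) = +0.189 V.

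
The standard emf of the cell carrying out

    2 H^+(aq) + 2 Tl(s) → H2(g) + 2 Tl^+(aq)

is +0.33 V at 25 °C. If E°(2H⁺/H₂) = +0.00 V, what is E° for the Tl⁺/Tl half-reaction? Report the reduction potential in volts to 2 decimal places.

−0.33 V

In the reaction as written the 2H⁺/H₂ couple is reduced (cathode) and Tl⁺/Tl is oxidized (anode), so E°cell = E°(2H⁺/H₂) − E°(Tl⁺/Tl).
E°(Tl⁺/Tl) = E°(cathode) − E°cell = +0.00 − (+0.33) = −0.33 V.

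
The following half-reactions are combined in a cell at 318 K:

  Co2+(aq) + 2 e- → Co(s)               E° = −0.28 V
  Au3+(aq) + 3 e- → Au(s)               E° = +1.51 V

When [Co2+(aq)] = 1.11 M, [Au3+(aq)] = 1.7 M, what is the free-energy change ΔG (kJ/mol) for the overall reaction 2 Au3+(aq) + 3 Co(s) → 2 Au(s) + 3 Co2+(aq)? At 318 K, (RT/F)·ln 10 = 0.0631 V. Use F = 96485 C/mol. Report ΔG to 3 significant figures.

With Au³⁺/Au reduced at the cathode, E°cell = +1.51 − (−0.28) = +1.79 V and n = 6.
The reaction quotient is [Co2+(aq)]^3 / [Au3+(aq)]^2 = 0.473; by Nernst, E = +1.79 − (0.0631/6)(−0.325) = +1.7934 V.
Finally ΔG = −nFE = −(6)(96485 C/mol)(+1.7934 V) = −1040 kJ/mol.

−1040 kJ/mol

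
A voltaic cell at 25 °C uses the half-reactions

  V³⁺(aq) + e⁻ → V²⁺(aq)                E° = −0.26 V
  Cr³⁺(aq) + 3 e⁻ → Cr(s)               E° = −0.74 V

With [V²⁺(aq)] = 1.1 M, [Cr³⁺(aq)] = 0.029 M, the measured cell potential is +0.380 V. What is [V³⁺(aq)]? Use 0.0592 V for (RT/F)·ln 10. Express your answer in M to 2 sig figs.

With V³⁺/V²⁺ at the cathode and Cr³⁺/Cr at the anode, E°cell = −0.26 − (−0.74) = +0.48 V (n = 3).
Since E = E° − (0.0592/n)·log Q, log Q = n(E° − E)/0.0592 = 5.068.
For 3 V³⁺(aq) + Cr(s) → 3 V²⁺(aq) + Cr³⁺(aq), the reaction quotient is Q = ([V²⁺(aq)]^3·[Cr³⁺(aq)]) / [V³⁺(aq)]^3.
Isolating [V³⁺(aq)] in Q = 10^{5.068} yields log [V³⁺(aq)] = −2.160, i.e. 0.0069 M.

0.0069 M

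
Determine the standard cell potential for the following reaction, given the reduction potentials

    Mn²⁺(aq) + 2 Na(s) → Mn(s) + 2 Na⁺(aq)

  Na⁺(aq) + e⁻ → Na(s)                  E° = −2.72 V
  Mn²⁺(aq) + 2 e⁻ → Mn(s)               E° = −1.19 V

+1.53 V

Mn²⁺(aq) gains electrons, so the Mn²⁺/Mn couple is the cathode; the Na⁺/Na couple is the anode.
E°cell = E°(cathode) − E°(anode) = −1.19 − (−2.72) = +1.53 V.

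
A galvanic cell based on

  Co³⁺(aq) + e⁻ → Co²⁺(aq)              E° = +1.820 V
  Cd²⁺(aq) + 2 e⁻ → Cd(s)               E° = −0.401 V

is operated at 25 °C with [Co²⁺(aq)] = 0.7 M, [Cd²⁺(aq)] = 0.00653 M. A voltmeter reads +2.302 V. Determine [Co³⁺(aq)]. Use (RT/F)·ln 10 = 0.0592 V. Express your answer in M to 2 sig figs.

1.3 M

Co³⁺/Co²⁺ is the cathode (higher E°); E°cell = +1.820 − (−0.401) = +2.221 V with n = 2.
From the Nernst equation, log Q = n(E° − E)/0.0592 = 2·(+2.221 − (+2.302))/0.0592 = −2.736.
For 2 Co³⁺(aq) + Cd(s) → 2 Co²⁺(aq) + Cd²⁺(aq), the reaction quotient is Q = ([Co²⁺(aq)]^2·[Cd²⁺(aq)]) / [Co³⁺(aq)]^2.
Substituting the known concentrations and solving, log [Co³⁺(aq)] = 0.121 and [Co³⁺(aq)] = 1.3 M.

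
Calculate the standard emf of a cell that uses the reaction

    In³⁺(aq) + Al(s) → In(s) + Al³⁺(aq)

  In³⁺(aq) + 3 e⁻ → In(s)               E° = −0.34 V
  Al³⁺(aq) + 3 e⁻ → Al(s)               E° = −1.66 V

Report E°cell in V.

+1.32 V

In the reaction as written, In³⁺(aq) is reduced (cathode) and Al³⁺(aq) is produced by oxidation at the anode.
E°cell = E°(cathode) − E°(anode) = −0.34 − (−1.66) = +1.32 V.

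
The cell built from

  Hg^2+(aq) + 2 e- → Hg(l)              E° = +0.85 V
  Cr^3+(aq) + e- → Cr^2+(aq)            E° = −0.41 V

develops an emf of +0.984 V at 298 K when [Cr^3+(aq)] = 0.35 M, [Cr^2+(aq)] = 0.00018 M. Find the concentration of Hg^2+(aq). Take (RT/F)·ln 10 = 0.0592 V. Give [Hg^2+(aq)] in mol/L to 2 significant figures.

The Hg²⁺/Hg couple has the larger reduction potential, so it is the cathode: E°cell = +0.85 − (−0.41) = +1.26 V and n = 2.
Rearranging E = E° − (0.0592/n)·log Q gives log Q = 2(+1.26 − (+0.984))/0.0592 = 9.324.
For Hg^2+(aq) + 2 Cr^2+(aq) → Hg(l) + 2 Cr^3+(aq), the reaction quotient is Q = [Cr^3+(aq)]^2 / ([Hg^2+(aq)]·[Cr^2+(aq)]^2).
Isolating [Hg^2+(aq)] in Q = 10^{9.324} yields log [Hg^2+(aq)] = −2.746, i.e. 0.0018 M.

0.0018 M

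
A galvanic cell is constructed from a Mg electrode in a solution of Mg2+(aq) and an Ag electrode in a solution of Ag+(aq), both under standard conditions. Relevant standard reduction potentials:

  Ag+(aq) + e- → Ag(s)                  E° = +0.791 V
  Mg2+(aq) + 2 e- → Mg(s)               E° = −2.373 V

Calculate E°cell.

+3.164 V

Of the two couples in this cell, the one with the more positive reduction potential is reduced at the cathode: here that is Ag⁺/Ag (+0.791 V); Mg²⁺/Mg (−2.373 V) is the anode.
E°cell = E°(cathode) − E°(anode) = +0.791 − (−2.373) = +3.164 V.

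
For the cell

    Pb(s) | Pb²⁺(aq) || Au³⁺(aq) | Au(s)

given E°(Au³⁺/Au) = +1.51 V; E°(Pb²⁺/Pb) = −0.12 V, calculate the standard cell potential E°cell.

+1.63 V

By convention the left-hand electrode in cell notation is the anode (oxidation) and the right-hand electrode is the cathode (reduction).
E°cell = E°(right) − E°(left) = +1.51 − (−0.12) = +1.63 V.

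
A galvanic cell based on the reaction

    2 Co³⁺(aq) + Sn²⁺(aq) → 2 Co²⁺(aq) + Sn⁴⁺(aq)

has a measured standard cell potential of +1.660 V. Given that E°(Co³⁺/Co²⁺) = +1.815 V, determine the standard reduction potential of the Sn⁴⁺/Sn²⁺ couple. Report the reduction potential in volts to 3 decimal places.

+0.155 V

In the reaction as written the Co³⁺/Co²⁺ couple is reduced (cathode) and Sn⁴⁺/Sn²⁺ is oxidized (anode), so E°cell = E°(Co³⁺/Co²⁺) − E°(Sn⁴⁺/Sn²⁺).
E°(Sn⁴⁺/Sn²⁺) = E°(cathode) − E°cell = +1.815 − (+1.660) = +0.155 V.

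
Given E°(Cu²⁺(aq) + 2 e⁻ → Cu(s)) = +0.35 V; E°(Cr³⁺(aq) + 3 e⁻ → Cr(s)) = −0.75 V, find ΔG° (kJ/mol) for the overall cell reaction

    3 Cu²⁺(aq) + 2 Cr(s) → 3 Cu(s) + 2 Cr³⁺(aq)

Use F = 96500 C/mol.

−637 kJ/mol

In the reaction as written Cu²⁺(aq) is reduced, so the Cu²⁺/Cu couple is the cathode and Cr³⁺/Cr is the anode.
E°cell = +0.35 − (−0.75) = +1.10 V; balancing electrons gives n = 6.
ΔG° = −nFE°cell = −(6)(96500)(+1.10) J/mol = −637 kJ/mol.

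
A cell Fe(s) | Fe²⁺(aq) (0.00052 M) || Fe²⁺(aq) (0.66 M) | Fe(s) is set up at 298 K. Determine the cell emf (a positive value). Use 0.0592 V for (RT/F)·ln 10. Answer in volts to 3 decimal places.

0.092 V

For a concentration cell E°cell = 0, since both electrodes use the same couple.
The compartment with the higher Fe²⁺(aq) concentration (0.66 M) acts as the cathode; ions are reduced there and produced at the dilute (0.00052 M) anode.
With n = 2, Ecell = −(0.0592/2)·log([dilute]/[conc]) = −(0.0592/2)·log(0.00052/0.66) = +0.092 V.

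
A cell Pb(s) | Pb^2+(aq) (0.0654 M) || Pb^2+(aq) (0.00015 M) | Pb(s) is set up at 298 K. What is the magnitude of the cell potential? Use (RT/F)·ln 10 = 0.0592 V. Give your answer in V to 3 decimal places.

For a concentration cell E°cell = 0, since both electrodes use the same couple.
The compartment with the higher Pb^2+(aq) concentration (0.0654 M) acts as the cathode; ions are reduced there and produced at the dilute (0.00015 M) anode.
With n = 2, Ecell = −(0.0592/2)·log([dilute]/[conc]) = −(0.0592/2)·log(0.00015/0.0654) = +0.078 V.

0.078 V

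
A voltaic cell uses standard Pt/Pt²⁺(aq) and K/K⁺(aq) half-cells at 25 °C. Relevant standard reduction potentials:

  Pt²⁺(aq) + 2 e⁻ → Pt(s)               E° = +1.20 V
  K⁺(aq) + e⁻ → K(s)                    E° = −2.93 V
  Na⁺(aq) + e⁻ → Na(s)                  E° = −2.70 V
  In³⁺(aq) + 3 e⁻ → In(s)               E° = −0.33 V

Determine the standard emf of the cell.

Of the two couples in this cell, the one with the more positive reduction potential is reduced at the cathode: here that is Pt²⁺/Pt (+1.20 V); K⁺/K (−2.93 V) is the anode.
E°cell = E°(cathode) − E°(anode) = +1.20 − (−2.93) = +4.13 V.

+4.13 V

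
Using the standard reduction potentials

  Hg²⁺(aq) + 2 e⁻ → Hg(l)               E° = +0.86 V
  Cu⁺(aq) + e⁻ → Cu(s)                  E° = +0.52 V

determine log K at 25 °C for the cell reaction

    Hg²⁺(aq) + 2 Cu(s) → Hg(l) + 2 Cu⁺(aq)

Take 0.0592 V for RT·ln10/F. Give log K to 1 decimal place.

The Hg²⁺/Hg couple is reduced (cathode); E°cell = +0.86 − (+0.52) = +0.34 V with n = 2.
At equilibrium E = 0, so log K = nE°cell / 0.0592 = (2)(+0.34) / 0.0592 = 11.5.

log K = 11.5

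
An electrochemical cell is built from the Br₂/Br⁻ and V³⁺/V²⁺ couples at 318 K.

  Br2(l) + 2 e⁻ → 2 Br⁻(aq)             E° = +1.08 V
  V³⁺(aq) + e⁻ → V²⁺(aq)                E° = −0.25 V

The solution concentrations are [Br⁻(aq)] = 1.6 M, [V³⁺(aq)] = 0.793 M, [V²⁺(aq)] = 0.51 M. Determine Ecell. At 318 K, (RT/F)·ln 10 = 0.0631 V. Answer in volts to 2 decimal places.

Br₂/Br⁻ is reduced (cathode, E° = +1.08 V) and V³⁺/V²⁺ is oxidized (anode).
E°cell = E°cat − E°an = +1.08 − (−0.25) = +1.33 V; n = 2.
For the overall reaction Br2(l) + 2 V²⁺(aq) → 2 Br⁻(aq) + 2 V³⁺(aq), Q = ([Br⁻(aq)]^2·[V³⁺(aq)]^2) / [V²⁺(aq)]^2 = 6.19, giving log Q = 0.792.
E = E° − (0.0631/n)·log Q = +1.33 − (0.0631/2)(0.792) = +1.31 V.

+1.31 V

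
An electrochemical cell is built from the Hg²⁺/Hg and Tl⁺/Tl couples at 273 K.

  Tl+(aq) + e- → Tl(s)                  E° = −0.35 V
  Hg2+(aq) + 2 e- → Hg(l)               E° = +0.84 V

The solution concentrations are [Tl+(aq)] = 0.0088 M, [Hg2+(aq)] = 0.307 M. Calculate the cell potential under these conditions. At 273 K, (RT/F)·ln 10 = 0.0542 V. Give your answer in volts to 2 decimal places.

The Hg²⁺/Hg couple has the more positive E°, so it is the cathode; Tl⁺/Tl is the anode.
E°cell = +0.84 − (−0.35) = +1.19 V, with n = 2 electrons transferred.
For the overall reaction Hg2+(aq) + 2 Tl(s) → Hg(l) + 2 Tl+(aq), Q = [Tl+(aq)]^2 / [Hg2+(aq)] = 0.000252, giving log Q = −3.598.
Applying E = E° − (RT ln10/nF)·log Q gives +1.19 − (0.0542/2)(−3.598) = +1.29 V.

+1.29 V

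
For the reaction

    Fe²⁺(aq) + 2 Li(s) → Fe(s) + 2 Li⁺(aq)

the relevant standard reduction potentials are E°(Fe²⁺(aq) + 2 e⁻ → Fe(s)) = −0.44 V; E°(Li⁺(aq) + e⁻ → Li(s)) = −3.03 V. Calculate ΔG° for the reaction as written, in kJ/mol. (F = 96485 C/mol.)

−500 kJ/mol

In the reaction as written Fe²⁺(aq) is reduced, so the Fe²⁺/Fe couple is the cathode and Li⁺/Li is the anode.
E°cell = −0.44 − (−3.03) = +2.59 V; balancing electrons gives n = 2.
ΔG° = −nFE°cell = −(2)(96485)(+2.59) J/mol = −500 kJ/mol.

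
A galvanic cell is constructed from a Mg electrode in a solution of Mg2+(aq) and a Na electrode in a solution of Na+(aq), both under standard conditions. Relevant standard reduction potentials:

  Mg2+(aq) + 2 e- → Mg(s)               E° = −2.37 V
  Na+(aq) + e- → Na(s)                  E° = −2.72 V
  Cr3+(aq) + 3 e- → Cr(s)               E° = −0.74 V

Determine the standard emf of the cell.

+0.35 V

Of the two couples in this cell, the one with the more positive reduction potential is reduced at the cathode: here that is Mg²⁺/Mg (−2.37 V); Na⁺/Na (−2.72 V) is the anode.
E°cell = E°(cathode) − E°(anode) = −2.37 − (−2.72) = +0.35 V.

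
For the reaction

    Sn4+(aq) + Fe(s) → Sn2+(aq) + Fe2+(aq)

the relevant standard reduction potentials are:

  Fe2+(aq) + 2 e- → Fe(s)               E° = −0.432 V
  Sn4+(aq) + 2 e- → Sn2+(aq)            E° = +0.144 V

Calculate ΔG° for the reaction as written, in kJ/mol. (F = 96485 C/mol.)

−111 kJ/mol

In the reaction as written Sn4+(aq) is reduced, so the Sn⁴⁺/Sn²⁺ couple is the cathode and Fe²⁺/Fe is the anode.
E°cell = +0.144 − (−0.432) = +0.576 V; balancing electrons gives n = 2.
ΔG° = −nFE°cell = −(2)(96485)(+0.576) J/mol = −111 kJ/mol.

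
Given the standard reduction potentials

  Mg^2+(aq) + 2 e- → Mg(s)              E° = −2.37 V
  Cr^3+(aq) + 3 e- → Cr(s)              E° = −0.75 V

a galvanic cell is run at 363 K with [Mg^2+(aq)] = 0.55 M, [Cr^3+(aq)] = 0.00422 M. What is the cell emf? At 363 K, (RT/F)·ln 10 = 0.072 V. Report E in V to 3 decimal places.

Since E°(Cr³⁺/Cr) > E°(Mg²⁺/Mg), Cr³⁺/Cr serves as the cathode.
The standard potential is −0.75 − (−2.37) = +1.62 V and the balanced reaction transfers n = 6 electrons.
The balanced reaction is 2 Cr^3+(aq) + 3 Mg(s) → 2 Cr(s) + 3 Mg^2+(aq), so Q = [Mg^2+(aq)]^3 / [Cr^3+(aq)]^2 = 9.34×10^3 and log Q = 3.970.
Applying E = E° − (RT ln10/nF)·log Q gives +1.62 − (0.072/6)(3.970) = +1.572 V.

+1.572 V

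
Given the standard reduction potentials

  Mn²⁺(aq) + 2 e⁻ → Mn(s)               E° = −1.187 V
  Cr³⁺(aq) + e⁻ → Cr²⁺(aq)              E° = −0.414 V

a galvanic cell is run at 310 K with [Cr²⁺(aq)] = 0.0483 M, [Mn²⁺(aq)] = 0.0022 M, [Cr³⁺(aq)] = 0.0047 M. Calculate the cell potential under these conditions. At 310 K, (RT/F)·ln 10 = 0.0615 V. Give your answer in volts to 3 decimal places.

Cr³⁺/Cr²⁺ is reduced (cathode, E° = −0.414 V) and Mn²⁺/Mn is oxidized (anode).
The standard potential is −0.414 − (−1.187) = +0.773 V and the balanced reaction transfers n = 2 electrons.
The balanced reaction is 2 Cr³⁺(aq) + Mn(s) → 2 Cr²⁺(aq) + Mn²⁺(aq), so Q = ([Cr²⁺(aq)]^2·[Mn²⁺(aq)]) / [Cr³⁺(aq)]^2 = 0.232 and log Q = −0.634.
By the Nernst equation, E = +0.773 − (0.0615/2)·(−0.634) = +0.792 V.

+0.792 V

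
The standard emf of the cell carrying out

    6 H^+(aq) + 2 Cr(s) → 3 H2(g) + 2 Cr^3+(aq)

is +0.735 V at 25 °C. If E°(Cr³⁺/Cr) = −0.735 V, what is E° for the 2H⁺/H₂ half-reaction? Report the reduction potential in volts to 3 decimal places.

+0.000 V

In the reaction as written the 2H⁺/H₂ couple is reduced (cathode) and Cr³⁺/Cr is oxidized (anode), so E°cell = E°(2H⁺/H₂) − E°(Cr³⁺/Cr).
E°(2H⁺/H₂) = E°cell + E°(anode) = +0.735 + (−0.735) = +0.000 V.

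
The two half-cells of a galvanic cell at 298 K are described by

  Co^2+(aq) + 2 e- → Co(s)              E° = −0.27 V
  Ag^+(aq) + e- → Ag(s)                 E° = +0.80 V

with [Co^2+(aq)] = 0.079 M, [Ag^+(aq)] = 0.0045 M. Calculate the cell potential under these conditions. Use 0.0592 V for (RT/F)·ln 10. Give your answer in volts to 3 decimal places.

Since E°(Ag⁺/Ag) > E°(Co²⁺/Co), Ag⁺/Ag serves as the cathode.
The standard potential is +0.80 − (−0.27) = +1.07 V and the balanced reaction transfers n = 2 electrons.
Balancing gives 2 Ag^+(aq) + Co(s) → 2 Ag(s) + Co^2+(aq); hence Q = [Co^2+(aq)] / [Ag^+(aq)]^2 = 3.9×10^3 (log Q = 3.591).
Applying E = E° − (RT ln10/nF)·log Q gives +1.07 − (0.0592/2)(3.591) = +0.964 V.

+0.964 V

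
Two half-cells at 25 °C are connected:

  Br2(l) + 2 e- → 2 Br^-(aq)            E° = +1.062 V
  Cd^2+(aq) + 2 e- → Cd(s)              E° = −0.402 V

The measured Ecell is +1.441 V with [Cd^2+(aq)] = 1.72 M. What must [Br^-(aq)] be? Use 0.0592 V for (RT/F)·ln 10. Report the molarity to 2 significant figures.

Br₂/Br⁻ is the cathode (higher E°); E°cell = +1.062 − (−0.402) = +1.464 V with n = 2.
Rearranging E = E° − (0.0592/n)·log Q gives log Q = 2(+1.464 − (+1.441))/0.0592 = 0.777.
For Br2(l) + Cd(s) → 2 Br^-(aq) + Cd^2+(aq), the reaction quotient is Q = [Br^-(aq)]^2·[Cd^2+(aq)].
Substituting the known concentrations and solving, log [Br^-(aq)] = 0.271 and [Br^-(aq)] = 1.9 M.

1.9 M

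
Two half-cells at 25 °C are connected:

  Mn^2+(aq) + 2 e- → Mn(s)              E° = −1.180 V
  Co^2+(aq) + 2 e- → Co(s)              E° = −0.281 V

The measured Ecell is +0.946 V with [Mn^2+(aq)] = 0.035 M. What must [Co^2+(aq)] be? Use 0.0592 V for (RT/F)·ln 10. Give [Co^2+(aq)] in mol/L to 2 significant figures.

With Co²⁺/Co at the cathode and Mn²⁺/Mn at the anode, E°cell = −0.281 − (−1.180) = +0.899 V (n = 2).
From the Nernst equation, log Q = n(E° − E)/0.0592 = 2·(+0.899 − (+0.946))/0.0592 = −1.588.
The balanced reaction is Co^2+(aq) + Mn(s) → Co(s) + Mn^2+(aq), so Q = [Mn^2+(aq)] / [Co^2+(aq)].
Solving for the unknown gives log [Co^2+(aq)] = 0.132, so [Co^2+(aq)] ≈ 1.4 M.

1.4 M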